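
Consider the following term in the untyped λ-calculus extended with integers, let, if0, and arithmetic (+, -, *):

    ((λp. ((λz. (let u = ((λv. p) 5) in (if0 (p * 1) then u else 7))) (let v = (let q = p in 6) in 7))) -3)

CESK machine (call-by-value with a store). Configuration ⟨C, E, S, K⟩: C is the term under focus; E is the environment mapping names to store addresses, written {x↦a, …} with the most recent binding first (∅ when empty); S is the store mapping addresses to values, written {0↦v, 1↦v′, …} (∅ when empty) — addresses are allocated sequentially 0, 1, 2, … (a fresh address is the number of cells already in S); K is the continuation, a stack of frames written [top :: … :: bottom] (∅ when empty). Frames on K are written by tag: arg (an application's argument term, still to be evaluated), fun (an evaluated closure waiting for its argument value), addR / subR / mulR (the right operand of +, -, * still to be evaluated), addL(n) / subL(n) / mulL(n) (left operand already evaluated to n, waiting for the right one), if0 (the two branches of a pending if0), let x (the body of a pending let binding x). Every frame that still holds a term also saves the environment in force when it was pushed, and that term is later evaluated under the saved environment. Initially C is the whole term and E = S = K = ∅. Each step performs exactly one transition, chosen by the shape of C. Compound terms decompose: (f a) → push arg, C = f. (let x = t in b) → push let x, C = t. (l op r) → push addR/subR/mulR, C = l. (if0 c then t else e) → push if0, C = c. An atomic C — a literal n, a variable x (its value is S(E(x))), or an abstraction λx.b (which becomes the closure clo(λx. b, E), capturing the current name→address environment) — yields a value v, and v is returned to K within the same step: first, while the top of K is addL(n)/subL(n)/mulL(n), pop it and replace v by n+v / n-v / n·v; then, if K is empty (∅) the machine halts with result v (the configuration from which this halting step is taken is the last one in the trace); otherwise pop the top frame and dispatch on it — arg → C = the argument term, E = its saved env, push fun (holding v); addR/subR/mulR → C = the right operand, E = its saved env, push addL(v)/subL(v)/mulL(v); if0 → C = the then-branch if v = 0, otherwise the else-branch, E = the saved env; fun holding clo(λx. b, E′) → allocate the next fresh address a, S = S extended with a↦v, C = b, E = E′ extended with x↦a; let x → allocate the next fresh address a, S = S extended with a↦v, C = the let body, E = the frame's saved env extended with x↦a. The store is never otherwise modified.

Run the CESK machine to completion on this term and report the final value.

t=0: [C=((λp. ((λz. (let u = ((λv. p) 5) in (if0 (p * 1) then u else 7))) (let v = (let q = p in 6) in 7))) -3) | E=∅ | S=∅ | K=∅]
t=1: [C=(λp. ((λz. (let u = ((λv. p) 5) in (if0 (p * 1) then u else 7))) (let v = (let q = p in 6) in 7))) | E=∅ | S=∅ | K=[arg]]
t=2: [C=-3 | E=∅ | S=∅ | K=[fun]]
t=3: [C=((λz. (let u = ((λv. p) 5) in (if0 (p * 1) then u else 7))) (let v = (let q = p in 6) in 7)) | E={p↦0} | S={0↦-3} | K=∅]
t=4: [C=(λz. (let u = ((λv. p) 5) in (if0 (p * 1) then u else 7))) | E={p↦0} | S={0↦-3} | K=[arg]]
t=5: [C=(let v = (let q = p in 6) in 7) | E={p↦0} | S={0↦-3} | K=[fun]]
t=6: [C=(let q = p in 6) | E={p↦0} | S={0↦-3} | K=[let v :: fun]]
t=7: [C=p | E={p↦0} | S={0↦-3} | K=[let q :: let v :: fun]]
t=8: [C=6 | E={q↦1, p↦0} | S={0↦-3, 1↦-3} | K=[let v :: fun]]
t=9: [C=7 | E={v↦2, p↦0} | S={0↦-3, 1↦-3, 2↦6} | K=[fun]]
t=10: [C=(let u = ((λv. p) 5) in (if0 (p * 1) then u else 7)) | E={z↦3, p↦0} | S={0↦-3, 1↦-3, 2↦6, 3↦7} | K=∅]
t=11: [C=((λv. p) 5) | E={z↦3, p↦0} | S={0↦-3, 1↦-3, 2↦6, 3↦7} | K=[let u]]
t=12: [C=(λv. p) | E={z↦3, p↦0} | S={0↦-3, 1↦-3, 2↦6, 3↦7} | K=[arg :: let u]]
t=13: [C=5 | E={z↦3, p↦0} | S={0↦-3, 1↦-3, 2↦6, 3↦7} | K=[fun :: let u]]
t=14: [C=p | E={v↦4, z↦3, p↦0} | S={0↦-3, 1↦-3, 2↦6, 3↦7, 4↦5} | K=[let u]]
t=15: [C=(if0 (p * 1) then u else 7) | E={u↦5, z↦3, p↦0} | S={0↦-3, 1↦-3, 2↦6, 3↦7, 4↦5, 5↦-3} | K=∅]
t=16: [C=(p * 1) | E={u↦5, z↦3, p↦0} | S={0↦-3, 1↦-3, 2↦6, 3↦7, 4↦5, 5↦-3} | K=[if0]]
t=17: [C=p | E={u↦5, z↦3, p↦0} | S={0↦-3, 1↦-3, 2↦6, 3↦7, 4↦5, 5↦-3} | K=[mulR :: if0]]
t=18: [C=1 | E={u↦5, z↦3, p↦0} | S={0↦-3, 1↦-3, 2↦6, 3↦7, 4↦5, 5↦-3} | K=[mulL(-3) :: if0]]
t=19: [C=7 | E={u↦5, z↦3, p↦0} | S={0↦-3, 1↦-3, 2↦6, 3↦7, 4↦5, 5↦-3} | K=∅]
→ final value 7

Answer: 7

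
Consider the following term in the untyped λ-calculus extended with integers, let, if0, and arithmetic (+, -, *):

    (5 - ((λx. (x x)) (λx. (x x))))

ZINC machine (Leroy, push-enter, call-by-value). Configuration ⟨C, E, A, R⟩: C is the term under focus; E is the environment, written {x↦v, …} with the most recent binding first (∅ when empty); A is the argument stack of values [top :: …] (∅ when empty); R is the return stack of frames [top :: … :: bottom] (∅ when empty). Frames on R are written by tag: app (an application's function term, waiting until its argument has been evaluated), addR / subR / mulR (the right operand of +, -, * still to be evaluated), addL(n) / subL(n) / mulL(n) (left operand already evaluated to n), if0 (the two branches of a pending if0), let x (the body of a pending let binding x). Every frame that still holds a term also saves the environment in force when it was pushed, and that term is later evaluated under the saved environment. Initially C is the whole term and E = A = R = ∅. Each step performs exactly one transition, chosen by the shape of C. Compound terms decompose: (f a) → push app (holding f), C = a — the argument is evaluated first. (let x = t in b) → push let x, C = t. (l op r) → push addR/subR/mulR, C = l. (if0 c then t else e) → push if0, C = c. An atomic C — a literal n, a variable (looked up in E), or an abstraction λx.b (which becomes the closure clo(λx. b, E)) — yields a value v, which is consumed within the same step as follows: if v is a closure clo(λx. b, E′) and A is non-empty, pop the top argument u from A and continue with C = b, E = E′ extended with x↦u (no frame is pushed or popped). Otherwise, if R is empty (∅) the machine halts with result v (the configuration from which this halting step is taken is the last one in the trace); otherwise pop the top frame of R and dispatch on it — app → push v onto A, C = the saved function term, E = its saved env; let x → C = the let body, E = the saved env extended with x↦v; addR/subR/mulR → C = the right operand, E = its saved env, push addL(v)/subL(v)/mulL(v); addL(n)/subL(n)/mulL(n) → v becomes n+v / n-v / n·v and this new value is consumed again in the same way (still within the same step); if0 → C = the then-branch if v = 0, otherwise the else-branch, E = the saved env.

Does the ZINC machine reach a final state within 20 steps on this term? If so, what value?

Answer: DIVERGES (no final state within 20 steps)

Derivation:
0. [C=(5 - ((λx. (x x)) (λx. (x x)))) | E=∅ | A=∅ | R=∅]
1. [C=5 | E=∅ | A=∅ | R=[subR]]
2. [C=((λx. (x x)) (λx. (x x))) | E=∅ | A=∅ | R=[subL(5)]]
3. [C=(λx. (x x)) | E=∅ | A=∅ | R=[app :: subL(5)]]
4. [C=(λx. (x x)) | E=∅ | A=[clo(λx. (x x), ∅)] | R=[subL(5)]]
5. [C=(x x) | E={x↦clo(λx. (x x), ∅)} | A=∅ | R=[subL(5)]]
6. [C=x | E={x↦clo(λx. (x x), ∅)} | A=∅ | R=[app :: subL(5)]]
7. [C=x | E={x↦clo(λx. (x x), ∅)} | A=[clo(λx. (x x), ∅)] | R=[subL(5)]]
… configuration repeats with period 3 (steps 5–7 recur indefinitely) …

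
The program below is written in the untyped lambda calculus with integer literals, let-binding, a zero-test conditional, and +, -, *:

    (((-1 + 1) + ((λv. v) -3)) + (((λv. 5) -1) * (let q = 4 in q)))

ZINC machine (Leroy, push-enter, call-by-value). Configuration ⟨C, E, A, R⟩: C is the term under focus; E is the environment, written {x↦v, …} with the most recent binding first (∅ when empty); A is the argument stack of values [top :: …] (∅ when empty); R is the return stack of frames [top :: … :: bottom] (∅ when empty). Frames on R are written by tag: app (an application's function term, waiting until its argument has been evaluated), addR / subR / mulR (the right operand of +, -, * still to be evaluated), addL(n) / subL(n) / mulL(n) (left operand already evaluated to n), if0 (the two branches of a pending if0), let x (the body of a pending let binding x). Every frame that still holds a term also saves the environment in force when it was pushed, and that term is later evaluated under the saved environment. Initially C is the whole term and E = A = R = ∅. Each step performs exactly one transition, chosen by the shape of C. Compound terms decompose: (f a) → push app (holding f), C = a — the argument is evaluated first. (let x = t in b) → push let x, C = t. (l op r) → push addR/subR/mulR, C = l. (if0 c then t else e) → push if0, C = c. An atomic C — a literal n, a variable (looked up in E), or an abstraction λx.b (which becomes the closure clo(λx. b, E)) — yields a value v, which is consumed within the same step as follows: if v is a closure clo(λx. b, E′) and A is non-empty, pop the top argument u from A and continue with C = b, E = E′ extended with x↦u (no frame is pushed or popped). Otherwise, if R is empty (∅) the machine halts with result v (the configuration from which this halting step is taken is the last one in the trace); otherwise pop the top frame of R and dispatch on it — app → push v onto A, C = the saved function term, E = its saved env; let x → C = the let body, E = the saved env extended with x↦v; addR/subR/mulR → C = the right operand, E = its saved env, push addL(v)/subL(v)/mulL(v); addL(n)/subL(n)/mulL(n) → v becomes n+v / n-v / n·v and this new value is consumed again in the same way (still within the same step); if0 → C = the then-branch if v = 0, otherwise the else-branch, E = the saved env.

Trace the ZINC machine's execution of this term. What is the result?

step 0: [C=(((-1 + 1) + ((λv. v) -3)) + (((λv. 5) -1) * (let q = 4 in q))) | E=∅ | A=∅ | R=∅]
step 1: [C=((-1 + 1) + ((λv. v) -3)) | E=∅ | A=∅ | R=[addR]]
step 2: [C=(-1 + 1) | E=∅ | A=∅ | R=[addR :: addR]]
step 3: [C=-1 | E=∅ | A=∅ | R=[addR :: addR :: addR]]
step 4: [C=1 | E=∅ | A=∅ | R=[addL(-1) :: addR :: addR]]
step 5: [C=((λv. v) -3) | E=∅ | A=∅ | R=[addL(0) :: addR]]
step 6: [C=-3 | E=∅ | A=∅ | R=[app :: addL(0) :: addR]]
step 7: [C=(λv. v) | E=∅ | A=[-3] | R=[addL(0) :: addR]]
step 8: [C=v | E={v↦-3} | A=∅ | R=[addL(0) :: addR]]
step 9: [C=(((λv. 5) -1) * (let q = 4 in q)) | E=∅ | A=∅ | R=[addL(-3)]]
step 10: [C=((λv. 5) -1) | E=∅ | A=∅ | R=[mulR :: addL(-3)]]
step 11: [C=-1 | E=∅ | A=∅ | R=[app :: mulR :: addL(-3)]]
step 12: [C=(λv. 5) | E=∅ | A=[-1] | R=[mulR :: addL(-3)]]
step 13: [C=5 | E={v↦-1} | A=∅ | R=[mulR :: addL(-3)]]
step 14: [C=(let q = 4 in q) | E=∅ | A=∅ | R=[mulL(5) :: addL(-3)]]
step 15: [C=4 | E=∅ | A=∅ | R=[let q :: mulL(5) :: addL(-3)]]
step 16: [C=q | E={q↦4} | A=∅ | R=[mulL(5) :: addL(-3)]]
→ final value 17

Answer: 17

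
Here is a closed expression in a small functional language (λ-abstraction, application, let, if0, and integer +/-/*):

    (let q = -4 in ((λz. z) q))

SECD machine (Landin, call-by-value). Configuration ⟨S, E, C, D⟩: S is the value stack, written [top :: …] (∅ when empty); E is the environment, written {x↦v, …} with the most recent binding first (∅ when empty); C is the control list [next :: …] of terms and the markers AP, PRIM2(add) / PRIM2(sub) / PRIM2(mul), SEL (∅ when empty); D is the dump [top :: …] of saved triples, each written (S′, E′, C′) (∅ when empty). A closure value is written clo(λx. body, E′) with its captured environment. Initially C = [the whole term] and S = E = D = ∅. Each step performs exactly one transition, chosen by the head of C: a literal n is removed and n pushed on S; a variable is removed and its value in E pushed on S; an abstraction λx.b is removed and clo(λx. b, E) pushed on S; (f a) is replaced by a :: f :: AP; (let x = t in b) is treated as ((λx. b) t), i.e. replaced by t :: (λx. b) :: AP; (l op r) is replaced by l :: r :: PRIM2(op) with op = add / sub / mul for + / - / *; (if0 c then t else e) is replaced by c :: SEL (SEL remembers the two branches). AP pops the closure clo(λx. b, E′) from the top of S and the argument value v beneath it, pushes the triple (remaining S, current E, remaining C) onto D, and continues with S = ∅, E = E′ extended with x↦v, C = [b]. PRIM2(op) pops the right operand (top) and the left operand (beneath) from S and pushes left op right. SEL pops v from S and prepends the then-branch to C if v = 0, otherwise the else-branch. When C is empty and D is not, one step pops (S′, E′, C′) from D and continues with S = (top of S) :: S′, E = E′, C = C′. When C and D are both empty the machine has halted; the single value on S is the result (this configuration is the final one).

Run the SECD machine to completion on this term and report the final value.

Answer: -4

Execution trace:
t=0: ⟨S=∅; E=∅; C=[(let q = -4 in ((λz. z) q))]; D=∅⟩
t=1: ⟨S=∅; E=∅; C=[-4 :: (λq. ((λz. z) q)) :: AP]; D=∅⟩
t=2: ⟨S=[-4]; E=∅; C=[(λq. ((λz. z) q)) :: AP]; D=∅⟩
t=3: ⟨S=[clo(λq. ((λz. z) q), ∅) :: -4]; E=∅; C=[AP]; D=∅⟩
t=4: ⟨S=∅; E={q↦-4}; C=[((λz. z) q)]; D=[(∅, ∅, ∅)]⟩
t=5: ⟨S=∅; E={q↦-4}; C=[q :: (λz. z) :: AP]; D=[(∅, ∅, ∅)]⟩
t=6: ⟨S=[-4]; E={q↦-4}; C=[(λz. z) :: AP]; D=[(∅, ∅, ∅)]⟩
t=7: ⟨S=[clo(λz. z, {q↦-4}) :: -4]; E={q↦-4}; C=[AP]; D=[(∅, ∅, ∅)]⟩
t=8: ⟨S=∅; E={z↦-4, q↦-4}; C=[z]; D=[(∅, {q↦-4}, ∅) :: (∅, ∅, ∅)]⟩
t=9: ⟨S=[-4]; E={z↦-4, q↦-4}; C=∅; D=[(∅, {q↦-4}, ∅) :: (∅, ∅, ∅)]⟩
t=10: ⟨S=[-4]; E={q↦-4}; C=∅; D=[(∅, ∅, ∅)]⟩
t=11: ⟨S=[-4]; E=∅; C=∅; D=∅⟩
→ final value -4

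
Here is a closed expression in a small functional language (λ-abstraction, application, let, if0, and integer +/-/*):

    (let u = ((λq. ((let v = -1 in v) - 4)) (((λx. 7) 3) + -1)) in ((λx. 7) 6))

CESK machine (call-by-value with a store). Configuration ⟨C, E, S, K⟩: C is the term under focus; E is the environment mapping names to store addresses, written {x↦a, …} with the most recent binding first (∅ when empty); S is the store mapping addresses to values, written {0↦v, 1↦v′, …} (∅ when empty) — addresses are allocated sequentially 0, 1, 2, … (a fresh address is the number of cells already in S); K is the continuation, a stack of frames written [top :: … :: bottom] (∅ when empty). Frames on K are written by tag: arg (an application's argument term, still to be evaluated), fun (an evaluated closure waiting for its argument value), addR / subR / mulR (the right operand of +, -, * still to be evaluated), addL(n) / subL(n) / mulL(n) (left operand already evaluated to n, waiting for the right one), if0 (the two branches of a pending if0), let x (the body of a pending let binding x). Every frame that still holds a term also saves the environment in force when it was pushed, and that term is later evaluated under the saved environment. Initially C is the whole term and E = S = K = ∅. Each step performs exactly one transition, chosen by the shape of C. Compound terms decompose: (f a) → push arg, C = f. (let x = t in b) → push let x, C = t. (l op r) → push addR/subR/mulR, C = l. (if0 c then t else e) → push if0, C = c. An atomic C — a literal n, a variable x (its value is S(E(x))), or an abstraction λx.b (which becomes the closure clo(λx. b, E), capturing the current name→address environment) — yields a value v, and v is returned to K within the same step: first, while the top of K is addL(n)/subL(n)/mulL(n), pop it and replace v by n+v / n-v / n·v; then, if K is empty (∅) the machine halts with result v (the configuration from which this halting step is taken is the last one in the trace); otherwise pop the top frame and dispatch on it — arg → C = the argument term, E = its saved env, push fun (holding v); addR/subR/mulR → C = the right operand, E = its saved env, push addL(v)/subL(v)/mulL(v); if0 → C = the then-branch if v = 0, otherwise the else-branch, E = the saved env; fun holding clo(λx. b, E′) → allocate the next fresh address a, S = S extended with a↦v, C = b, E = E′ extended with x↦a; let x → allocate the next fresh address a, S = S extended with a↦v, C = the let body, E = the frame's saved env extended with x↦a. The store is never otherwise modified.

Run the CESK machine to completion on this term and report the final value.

Answer: 7

Derivation:
step 0: <C=(let u = ((λq. ((let v = -1 in v) - 4)) (((λx. 7) 3) + -1)) in ((λx. 7) 6)), E=∅, S=∅, K=∅>
step 1: <C=((λq. ((let v = -1 in v) - 4)) (((λx. 7) 3) + -1)), E=∅, S=∅, K=[let u]>
step 2: <C=(λq. ((let v = -1 in v) - 4)), E=∅, S=∅, K=[arg :: let u]>
step 3: <C=(((λx. 7) 3) + -1), E=∅, S=∅, K=[fun :: let u]>
step 4: <C=((λx. 7) 3), E=∅, S=∅, K=[addR :: fun :: let u]>
step 5: <C=(λx. 7), E=∅, S=∅, K=[arg :: addR :: fun :: let u]>
step 6: <C=3, E=∅, S=∅, K=[fun :: addR :: fun :: let u]>
step 7: <C=7, E={x↦0}, S={0↦3}, K=[addR :: fun :: let u]>
step 8: <C=-1, E=∅, S={0↦3}, K=[addL(7) :: fun :: let u]>
step 9: <C=((let v = -1 in v) - 4), E={q↦1}, S={0↦3, 1↦6}, K=[let u]>
step 10: <C=(let v = -1 in v), E={q↦1}, S={0↦3, 1↦6}, K=[subR :: let u]>
step 11: <C=-1, E={q↦1}, S={0↦3, 1↦6}, K=[let v :: subR :: let u]>
step 12: <C=v, E={v↦2, q↦1}, S={0↦3, 1↦6, 2↦-1}, K=[subR :: let u]>
step 13: <C=4, E={q↦1}, S={0↦3, 1↦6, 2↦-1}, K=[subL(-1) :: let u]>
step 14: <C=((λx. 7) 6), E={u↦3}, S={0↦3, 1↦6, 2↦-1, 3↦-5}, K=∅>
step 15: <C=(λx. 7), E={u↦3}, S={0↦3, 1↦6, 2↦-1, 3↦-5}, K=[arg]>
step 16: <C=6, E={u↦3}, S={0↦3, 1↦6, 2↦-1, 3↦-5}, K=[fun]>
step 17: <C=7, E={x↦4, u↦3}, S={0↦3, 1↦6, 2↦-1, 3↦-5, 4↦6}, K=∅>
→ final value 7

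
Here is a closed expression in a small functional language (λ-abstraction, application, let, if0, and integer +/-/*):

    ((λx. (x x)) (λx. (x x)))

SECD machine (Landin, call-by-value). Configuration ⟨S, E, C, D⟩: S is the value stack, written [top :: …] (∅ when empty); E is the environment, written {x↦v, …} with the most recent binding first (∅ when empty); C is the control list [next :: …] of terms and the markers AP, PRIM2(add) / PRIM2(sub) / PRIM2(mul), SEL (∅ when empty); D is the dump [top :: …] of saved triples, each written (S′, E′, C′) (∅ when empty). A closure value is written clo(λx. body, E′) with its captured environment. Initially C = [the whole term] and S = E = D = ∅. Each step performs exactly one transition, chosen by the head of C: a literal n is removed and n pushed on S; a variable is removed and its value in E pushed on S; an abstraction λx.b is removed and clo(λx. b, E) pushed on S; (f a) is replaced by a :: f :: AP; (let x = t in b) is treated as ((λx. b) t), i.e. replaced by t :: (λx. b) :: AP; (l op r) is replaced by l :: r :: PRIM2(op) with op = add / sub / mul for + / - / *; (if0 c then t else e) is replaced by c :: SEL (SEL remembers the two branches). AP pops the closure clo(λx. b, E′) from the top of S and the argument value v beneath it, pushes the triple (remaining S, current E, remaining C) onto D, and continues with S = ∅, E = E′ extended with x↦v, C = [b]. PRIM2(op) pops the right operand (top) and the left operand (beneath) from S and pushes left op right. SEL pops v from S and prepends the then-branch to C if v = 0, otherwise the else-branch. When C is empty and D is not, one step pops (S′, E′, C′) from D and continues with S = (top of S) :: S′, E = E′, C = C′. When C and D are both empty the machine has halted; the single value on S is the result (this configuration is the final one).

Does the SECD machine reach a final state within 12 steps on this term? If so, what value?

0. ⟨S=∅; E=∅; C=[((λx. (x x)) (λx. (x x)))]; D=∅⟩
1. ⟨S=∅; E=∅; C=[(λx. (x x)) :: (λx. (x x)) :: AP]; D=∅⟩
2. ⟨S=[clo(λx. (x x), ∅)]; E=∅; C=[(λx. (x x)) :: AP]; D=∅⟩
3. ⟨S=[clo(λx. (x x), ∅) :: clo(λx. (x x), ∅)]; E=∅; C=[AP]; D=∅⟩
4. ⟨S=∅; E={x↦clo(λx. (x x), ∅)}; C=[(x x)]; D=[(∅, ∅, ∅)]⟩
5. ⟨S=∅; E={x↦clo(λx. (x x), ∅)}; C=[x :: x :: AP]; D=[(∅, ∅, ∅)]⟩
6. ⟨S=[clo(λx. (x x), ∅)]; E={x↦clo(λx. (x x), ∅)}; C=[x :: AP]; D=[(∅, ∅, ∅)]⟩
7. ⟨S=[clo(λx. (x x), ∅) :: clo(λx. (x x), ∅)]; E={x↦clo(λx. (x x), ∅)}; C=[AP]; D=[(∅, ∅, ∅)]⟩
8. ⟨S=∅; E={x↦clo(λx. (x x), ∅)}; C=[(x x)]; D=[(∅, {x↦clo(λx. (x x), ∅)}, ∅) :: (∅, ∅, ∅)]⟩
9. ⟨S=∅; E={x↦clo(λx. (x x), ∅)}; C=[x :: x :: AP]; D=[(∅, {x↦clo(λx. (x x), ∅)}, ∅) :: (∅, ∅, ∅)]⟩
10. ⟨S=[clo(λx. (x x), ∅)]; E={x↦clo(λx. (x x), ∅)}; C=[x :: AP]; D=[(∅, {x↦clo(λx. (x x), ∅)}, ∅) :: (∅, ∅, ∅)]⟩
11. ⟨S=[clo(λx. (x x), ∅) :: clo(λx. (x x), ∅)]; E={x↦clo(λx. (x x), ∅)}; C=[AP]; D=[(∅, {x↦clo(λx. (x x), ∅)}, ∅) :: (∅, ∅, ∅)]⟩
12. ⟨S=∅; E={x↦clo(λx. (x x), ∅)}; C=[(x x)]; D=[(∅, {x↦clo(λx. (x x), ∅)}, ∅) :: (∅, {x↦clo(λx. (x x), ∅)}, ∅) :: (∅, ∅, ∅)]⟩
→ 12 transitions taken and the configuration is still not final: no result within 12 steps

Answer: DIVERGES (no final state within 12 steps)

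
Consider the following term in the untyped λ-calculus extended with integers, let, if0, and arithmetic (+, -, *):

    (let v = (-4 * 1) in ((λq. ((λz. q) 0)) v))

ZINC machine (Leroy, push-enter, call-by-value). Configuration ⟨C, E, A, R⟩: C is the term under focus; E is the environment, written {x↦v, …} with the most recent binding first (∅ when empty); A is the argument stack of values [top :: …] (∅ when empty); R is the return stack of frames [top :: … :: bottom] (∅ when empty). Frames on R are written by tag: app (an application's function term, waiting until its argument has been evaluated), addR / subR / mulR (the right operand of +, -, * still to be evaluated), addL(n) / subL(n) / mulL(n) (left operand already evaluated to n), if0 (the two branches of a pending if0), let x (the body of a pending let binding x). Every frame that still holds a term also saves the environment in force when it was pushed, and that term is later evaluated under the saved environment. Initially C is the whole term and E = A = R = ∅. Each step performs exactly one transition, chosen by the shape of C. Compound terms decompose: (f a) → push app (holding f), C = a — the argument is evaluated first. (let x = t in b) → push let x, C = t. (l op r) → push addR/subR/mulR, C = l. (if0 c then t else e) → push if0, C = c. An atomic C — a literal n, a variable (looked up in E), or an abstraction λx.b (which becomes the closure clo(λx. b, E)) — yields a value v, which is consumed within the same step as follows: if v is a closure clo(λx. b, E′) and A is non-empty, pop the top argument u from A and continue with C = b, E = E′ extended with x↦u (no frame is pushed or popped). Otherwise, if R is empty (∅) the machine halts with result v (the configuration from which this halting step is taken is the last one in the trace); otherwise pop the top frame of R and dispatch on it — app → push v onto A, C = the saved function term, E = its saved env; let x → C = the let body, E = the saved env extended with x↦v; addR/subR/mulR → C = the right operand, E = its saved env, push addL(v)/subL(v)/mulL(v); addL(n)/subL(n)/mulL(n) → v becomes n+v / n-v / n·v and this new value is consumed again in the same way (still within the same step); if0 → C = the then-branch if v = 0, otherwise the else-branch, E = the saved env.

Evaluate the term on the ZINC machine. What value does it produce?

Answer: -4

Execution trace:
0. <C=(let v = (-4 * 1) in ((λq. ((λz. q) 0)) v)), E=∅, A=∅, R=∅>
1. <C=(-4 * 1), E=∅, A=∅, R=[let v]>
2. <C=-4, E=∅, A=∅, R=[mulR :: let v]>
3. <C=1, E=∅, A=∅, R=[mulL(-4) :: let v]>
4. <C=((λq. ((λz. q) 0)) v), E={v↦-4}, A=∅, R=∅>
5. <C=v, E={v↦-4}, A=∅, R=[app]>
6. <C=(λq. ((λz. q) 0)), E={v↦-4}, A=[-4], R=∅>
7. <C=((λz. q) 0), E={q↦-4, v↦-4}, A=∅, R=∅>
8. <C=0, E={q↦-4, v↦-4}, A=∅, R=[app]>
9. <C=(λz. q), E={q↦-4, v↦-4}, A=[0], R=∅>
10. <C=q, E={z↦0, q↦-4, v↦-4}, A=∅, R=∅>
→ final value -4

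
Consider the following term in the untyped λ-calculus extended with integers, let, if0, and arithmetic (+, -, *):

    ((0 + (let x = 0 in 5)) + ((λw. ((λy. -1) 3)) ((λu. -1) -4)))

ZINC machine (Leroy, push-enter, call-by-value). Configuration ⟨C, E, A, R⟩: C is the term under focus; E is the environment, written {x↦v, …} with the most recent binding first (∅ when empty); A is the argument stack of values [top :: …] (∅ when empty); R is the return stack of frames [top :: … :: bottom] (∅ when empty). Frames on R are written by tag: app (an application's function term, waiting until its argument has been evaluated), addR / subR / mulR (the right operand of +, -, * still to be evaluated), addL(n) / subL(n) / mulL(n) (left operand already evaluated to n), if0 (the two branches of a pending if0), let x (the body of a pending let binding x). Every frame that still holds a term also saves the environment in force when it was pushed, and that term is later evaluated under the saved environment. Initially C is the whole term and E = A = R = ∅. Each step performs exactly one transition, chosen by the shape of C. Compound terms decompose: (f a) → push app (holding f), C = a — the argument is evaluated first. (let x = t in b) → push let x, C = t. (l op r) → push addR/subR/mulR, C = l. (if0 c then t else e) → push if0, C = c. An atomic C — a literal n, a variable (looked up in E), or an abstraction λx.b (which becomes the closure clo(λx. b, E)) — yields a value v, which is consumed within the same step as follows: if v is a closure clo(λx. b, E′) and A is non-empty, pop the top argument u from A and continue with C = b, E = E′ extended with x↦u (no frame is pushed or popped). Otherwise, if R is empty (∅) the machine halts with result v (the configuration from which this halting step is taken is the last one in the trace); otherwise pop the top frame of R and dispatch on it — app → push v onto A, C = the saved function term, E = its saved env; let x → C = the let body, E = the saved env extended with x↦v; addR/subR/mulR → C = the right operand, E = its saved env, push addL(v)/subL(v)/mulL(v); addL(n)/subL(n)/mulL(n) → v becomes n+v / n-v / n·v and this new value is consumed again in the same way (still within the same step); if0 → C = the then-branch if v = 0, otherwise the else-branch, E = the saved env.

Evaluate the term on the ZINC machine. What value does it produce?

0. <C=((0 + (let x = 0 in 5)) + ((λw. ((λy. -1) 3)) ((λu. -1) -4))), E=∅, A=∅, R=∅>
1. <C=(0 + (let x = 0 in 5)), E=∅, A=∅, R=[addR]>
2. <C=0, E=∅, A=∅, R=[addR :: addR]>
3. <C=(let x = 0 in 5), E=∅, A=∅, R=[addL(0) :: addR]>
4. <C=0, E=∅, A=∅, R=[let x :: addL(0) :: addR]>
5. <C=5, E={x↦0}, A=∅, R=[addL(0) :: addR]>
6. <C=((λw. ((λy. -1) 3)) ((λu. -1) -4)), E=∅, A=∅, R=[addL(5)]>
7. <C=((λu. -1) -4), E=∅, A=∅, R=[app :: addL(5)]>
8. <C=-4, E=∅, A=∅, R=[app :: app :: addL(5)]>
9. <C=(λu. -1), E=∅, A=[-4], R=[app :: addL(5)]>
10. <C=-1, E={u↦-4}, A=∅, R=[app :: addL(5)]>
11. <C=(λw. ((λy. -1) 3)), E=∅, A=[-1], R=[addL(5)]>
12. <C=((λy. -1) 3), E={w↦-1}, A=∅, R=[addL(5)]>
13. <C=3, E={w↦-1}, A=∅, R=[app :: addL(5)]>
14. <C=(λy. -1), E={w↦-1}, A=[3], R=[addL(5)]>
15. <C=-1, E={y↦3, w↦-1}, A=∅, R=[addL(5)]>
→ final value 4

Answer: 4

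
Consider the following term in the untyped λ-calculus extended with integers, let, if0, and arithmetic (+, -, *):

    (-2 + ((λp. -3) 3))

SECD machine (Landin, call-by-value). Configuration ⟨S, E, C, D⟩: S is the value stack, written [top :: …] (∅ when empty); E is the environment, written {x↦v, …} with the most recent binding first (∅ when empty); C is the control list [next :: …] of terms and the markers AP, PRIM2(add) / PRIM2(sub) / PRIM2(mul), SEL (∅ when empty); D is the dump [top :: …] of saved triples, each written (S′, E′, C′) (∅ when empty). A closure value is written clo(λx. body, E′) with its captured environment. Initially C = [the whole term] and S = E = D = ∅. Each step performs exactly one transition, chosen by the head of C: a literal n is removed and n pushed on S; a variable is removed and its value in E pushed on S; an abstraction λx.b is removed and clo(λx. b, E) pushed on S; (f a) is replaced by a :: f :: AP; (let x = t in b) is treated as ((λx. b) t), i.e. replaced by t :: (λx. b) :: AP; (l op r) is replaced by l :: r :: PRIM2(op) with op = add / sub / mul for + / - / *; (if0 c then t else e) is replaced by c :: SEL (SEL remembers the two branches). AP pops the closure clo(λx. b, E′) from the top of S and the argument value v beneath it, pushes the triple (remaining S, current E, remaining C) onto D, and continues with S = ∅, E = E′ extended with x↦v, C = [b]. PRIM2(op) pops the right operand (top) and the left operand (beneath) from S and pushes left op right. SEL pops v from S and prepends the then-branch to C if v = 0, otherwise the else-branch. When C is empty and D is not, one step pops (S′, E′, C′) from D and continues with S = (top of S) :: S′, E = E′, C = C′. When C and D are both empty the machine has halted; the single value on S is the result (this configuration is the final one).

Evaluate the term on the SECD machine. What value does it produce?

Answer: -5

Machine steps:
0. [S=∅ | E=∅ | C=[(-2 + ((λp. -3) 3))] | D=∅]
1. [S=∅ | E=∅ | C=[-2 :: ((λp. -3) 3) :: PRIM2(add)] | D=∅]
2. [S=[-2] | E=∅ | C=[((λp. -3) 3) :: PRIM2(add)] | D=∅]
3. [S=[-2] | E=∅ | C=[3 :: (λp. -3) :: AP :: PRIM2(add)] | D=∅]
4. [S=[3 :: -2] | E=∅ | C=[(λp. -3) :: AP :: PRIM2(add)] | D=∅]
5. [S=[clo(λp. -3, ∅) :: 3 :: -2] | E=∅ | C=[AP :: PRIM2(add)] | D=∅]
6. [S=∅ | E={p↦3} | C=[-3] | D=[([-2], ∅, [PRIM2(add)])]]
7. [S=[-3] | E={p↦3} | C=∅ | D=[([-2], ∅, [PRIM2(add)])]]
8. [S=[-3 :: -2] | E=∅ | C=[PRIM2(add)] | D=∅]
9. [S=[-5] | E=∅ | C=∅ | D=∅]
→ final value -5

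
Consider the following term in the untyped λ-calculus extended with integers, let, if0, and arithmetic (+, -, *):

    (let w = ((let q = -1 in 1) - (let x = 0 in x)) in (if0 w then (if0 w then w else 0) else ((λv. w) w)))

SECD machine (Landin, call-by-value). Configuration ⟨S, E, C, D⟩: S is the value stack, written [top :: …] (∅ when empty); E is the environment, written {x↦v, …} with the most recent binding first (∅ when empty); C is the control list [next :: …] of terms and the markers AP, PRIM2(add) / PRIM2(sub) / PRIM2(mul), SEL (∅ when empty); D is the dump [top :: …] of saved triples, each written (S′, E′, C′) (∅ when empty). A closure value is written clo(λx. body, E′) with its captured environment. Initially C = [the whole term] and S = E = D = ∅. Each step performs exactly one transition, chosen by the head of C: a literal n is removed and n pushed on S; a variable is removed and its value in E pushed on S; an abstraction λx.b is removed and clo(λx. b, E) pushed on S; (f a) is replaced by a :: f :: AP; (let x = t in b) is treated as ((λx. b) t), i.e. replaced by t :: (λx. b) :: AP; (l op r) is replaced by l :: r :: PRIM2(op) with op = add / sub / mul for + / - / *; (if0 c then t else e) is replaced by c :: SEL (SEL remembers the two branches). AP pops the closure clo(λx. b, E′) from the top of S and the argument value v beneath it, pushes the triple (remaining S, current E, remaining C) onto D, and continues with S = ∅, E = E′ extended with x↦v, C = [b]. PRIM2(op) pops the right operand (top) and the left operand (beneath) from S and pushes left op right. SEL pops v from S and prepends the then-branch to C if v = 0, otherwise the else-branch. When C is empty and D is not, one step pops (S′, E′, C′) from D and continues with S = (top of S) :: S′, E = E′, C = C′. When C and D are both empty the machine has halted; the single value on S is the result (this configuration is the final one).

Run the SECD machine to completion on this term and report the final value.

Answer: 1

Execution trace:
step 0: [S=∅ | E=∅ | C=[(let w = ((let q = -1 in 1) - (let x = 0 in x)) in (if0 w then (if0 w then w else 0) else ((λv. w) w)))] | D=∅]
step 1: [S=∅ | E=∅ | C=[((let q = -1 in 1) - (let x = 0 in x)) :: (λw. (if0 w then (if0 w then w else 0) else ((λv. w) w))) :: AP] | D=∅]
step 2: [S=∅ | E=∅ | C=[(let q = -1 in 1) :: (let x = 0 in x) :: PRIM2(sub) :: (λw. (if0 w then (if0 w then w else 0) else ((λv. w) w))) :: AP] | D=∅]
step 3: [S=∅ | E=∅ | C=[-1 :: (λq. 1) :: AP :: (let x = 0 in x) :: PRIM2(sub) :: (λw. (if0 w then (if0 w then w else 0) else ((λv. w) w))) :: AP] | D=∅]
step 4: [S=[-1] | E=∅ | C=[(λq. 1) :: AP :: (let x = 0 in x) :: PRIM2(sub) :: (λw. (if0 w then (if0 w then w else 0) else ((λv. w) w))) :: AP] | D=∅]
step 5: [S=[clo(λq. 1, ∅) :: -1] | E=∅ | C=[AP :: (let x = 0 in x) :: PRIM2(sub) :: (λw. (if0 w then (if0 w then w else 0) else ((λv. w) w))) :: AP] | D=∅]
step 6: [S=∅ | E={q↦-1} | C=[1] | D=[(∅, ∅, [(let x = 0 in x) :: PRIM2(sub) :: (λw. (if0 w then (if0 w then w else 0) else ((λv. w) w))) :: AP])]]
step 7: [S=[1] | E={q↦-1} | C=∅ | D=[(∅, ∅, [(let x = 0 in x) :: PRIM2(sub) :: (λw. (if0 w then (if0 w then w else 0) else ((λv. w) w))) :: AP])]]
step 8: [S=[1] | E=∅ | C=[(let x = 0 in x) :: PRIM2(sub) :: (λw. (if0 w then (if0 w then w else 0) else ((λv. w) w))) :: AP] | D=∅]
step 9: [S=[1] | E=∅ | C=[0 :: (λx. x) :: AP :: PRIM2(sub) :: (λw. (if0 w then (if0 w then w else 0) else ((λv. w) w))) :: AP] | D=∅]
step 10: [S=[0 :: 1] | E=∅ | C=[(λx. x) :: AP :: PRIM2(sub) :: (λw. (if0 w then (if0 w then w else 0) else ((λv. w) w))) :: AP] | D=∅]
step 11: [S=[clo(λx. x, ∅) :: 0 :: 1] | E=∅ | C=[AP :: PRIM2(sub) :: (λw. (if0 w then (if0 w then w else 0) else ((λv. w) w))) :: AP] | D=∅]
step 12: [S=∅ | E={x↦0} | C=[x] | D=[([1], ∅, [PRIM2(sub) :: (λw. (if0 w then (if0 w then w else 0) else ((λv. w) w))) :: AP])]]
step 13: [S=[0] | E={x↦0} | C=∅ | D=[([1], ∅, [PRIM2(sub) :: (λw. (if0 w then (if0 w then w else 0) else ((λv. w) w))) :: AP])]]
step 14: [S=[0 :: 1] | E=∅ | C=[PRIM2(sub) :: (λw. (if0 w then (if0 w then w else 0) else ((λv. w) w))) :: AP] | D=∅]
step 15: [S=[1] | E=∅ | C=[(λw. (if0 w then (if0 w then w else 0) else ((λv. w) w))) :: AP] | D=∅]
step 16: [S=[clo(λw. (if0 w then (if0 w then w else 0) else ((λv. w) w)), ∅) :: 1] | E=∅ | C=[AP] | D=∅]
step 17: [S=∅ | E={w↦1} | C=[(if0 w then (if0 w then w else 0) else ((λv. w) w))] | D=[(∅, ∅, ∅)]]
step 18: [S=∅ | E={w↦1} | C=[w :: SEL] | D=[(∅, ∅, ∅)]]
step 19: [S=[1] | E={w↦1} | C=[SEL] | D=[(∅, ∅, ∅)]]
step 20: [S=∅ | E={w↦1} | C=[((λv. w) w)] | D=[(∅, ∅, ∅)]]
step 21: [S=∅ | E={w↦1} | C=[w :: (λv. w) :: AP] | D=[(∅, ∅, ∅)]]
step 22: [S=[1] | E={w↦1} | C=[(λv. w) :: AP] | D=[(∅, ∅, ∅)]]
step 23: [S=[clo(λv. w, {w↦1}) :: 1] | E={w↦1} | C=[AP] | D=[(∅, ∅, ∅)]]
step 24: [S=∅ | E={v↦1, w↦1} | C=[w] | D=[(∅, {w↦1}, ∅) :: (∅, ∅, ∅)]]
step 25: [S=[1] | E={v↦1, w↦1} | C=∅ | D=[(∅, {w↦1}, ∅) :: (∅, ∅, ∅)]]
step 26: [S=[1] | E={w↦1} | C=∅ | D=[(∅, ∅, ∅)]]
step 27: [S=[1] | E=∅ | C=∅ | D=∅]
→ final value 1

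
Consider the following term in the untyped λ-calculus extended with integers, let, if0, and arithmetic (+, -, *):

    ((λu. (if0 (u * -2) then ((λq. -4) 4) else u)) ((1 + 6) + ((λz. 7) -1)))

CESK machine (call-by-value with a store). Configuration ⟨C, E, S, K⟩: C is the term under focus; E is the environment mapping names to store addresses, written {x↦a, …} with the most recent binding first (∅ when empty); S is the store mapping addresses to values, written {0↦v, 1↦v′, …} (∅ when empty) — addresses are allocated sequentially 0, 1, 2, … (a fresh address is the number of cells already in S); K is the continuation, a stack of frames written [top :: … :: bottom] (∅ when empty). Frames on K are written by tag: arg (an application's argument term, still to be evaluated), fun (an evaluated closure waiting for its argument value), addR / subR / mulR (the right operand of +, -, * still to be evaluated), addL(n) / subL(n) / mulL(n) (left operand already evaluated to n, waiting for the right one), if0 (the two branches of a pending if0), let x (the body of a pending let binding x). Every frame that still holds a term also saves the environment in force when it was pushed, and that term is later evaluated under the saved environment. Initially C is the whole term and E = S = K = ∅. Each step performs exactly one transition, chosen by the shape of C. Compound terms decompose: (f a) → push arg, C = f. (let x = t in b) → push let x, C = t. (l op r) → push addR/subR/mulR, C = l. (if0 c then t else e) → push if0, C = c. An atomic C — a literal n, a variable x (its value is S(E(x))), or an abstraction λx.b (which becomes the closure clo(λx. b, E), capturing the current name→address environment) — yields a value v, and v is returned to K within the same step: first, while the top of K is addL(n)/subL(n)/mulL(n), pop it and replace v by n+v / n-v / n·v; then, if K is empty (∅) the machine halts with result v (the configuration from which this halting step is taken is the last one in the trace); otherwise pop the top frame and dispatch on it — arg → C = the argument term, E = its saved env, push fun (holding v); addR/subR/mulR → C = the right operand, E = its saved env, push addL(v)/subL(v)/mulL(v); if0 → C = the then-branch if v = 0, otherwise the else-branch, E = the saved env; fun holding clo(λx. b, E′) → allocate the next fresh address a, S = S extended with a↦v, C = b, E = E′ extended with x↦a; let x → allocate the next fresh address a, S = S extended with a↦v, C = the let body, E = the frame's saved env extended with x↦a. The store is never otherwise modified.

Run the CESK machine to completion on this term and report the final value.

Answer: 14

Machine steps:
[0] <C=((λu. (if0 (u * -2) then ((λq. -4) 4) else u)) ((1 + 6) + ((λz. 7) -1))), E=∅, S=∅, K=∅>
[1] <C=(λu. (if0 (u * -2) then ((λq. -4) 4) else u)), E=∅, S=∅, K=[arg]>
[2] <C=((1 + 6) + ((λz. 7) -1)), E=∅, S=∅, K=[fun]>
[3] <C=(1 + 6), E=∅, S=∅, K=[addR :: fun]>
[4] <C=1, E=∅, S=∅, K=[addR :: addR :: fun]>
[5] <C=6, E=∅, S=∅, K=[addL(1) :: addR :: fun]>
[6] <C=((λz. 7) -1), E=∅, S=∅, K=[addL(7) :: fun]>
[7] <C=(λz. 7), E=∅, S=∅, K=[arg :: addL(7) :: fun]>
[8] <C=-1, E=∅, S=∅, K=[fun :: addL(7) :: fun]>
[9] <C=7, E={z↦0}, S={0↦-1}, K=[addL(7) :: fun]>
[10] <C=(if0 (u * -2) then ((λq. -4) 4) else u), E={u↦1}, S={0↦-1, 1↦14}, K=∅>
[11] <C=(u * -2), E={u↦1}, S={0↦-1, 1↦14}, K=[if0]>
[12] <C=u, E={u↦1}, S={0↦-1, 1↦14}, K=[mulR :: if0]>
[13] <C=-2, E={u↦1}, S={0↦-1, 1↦14}, K=[mulL(14) :: if0]>
[14] <C=u, E={u↦1}, S={0↦-1, 1↦14}, K=∅>
→ final value 14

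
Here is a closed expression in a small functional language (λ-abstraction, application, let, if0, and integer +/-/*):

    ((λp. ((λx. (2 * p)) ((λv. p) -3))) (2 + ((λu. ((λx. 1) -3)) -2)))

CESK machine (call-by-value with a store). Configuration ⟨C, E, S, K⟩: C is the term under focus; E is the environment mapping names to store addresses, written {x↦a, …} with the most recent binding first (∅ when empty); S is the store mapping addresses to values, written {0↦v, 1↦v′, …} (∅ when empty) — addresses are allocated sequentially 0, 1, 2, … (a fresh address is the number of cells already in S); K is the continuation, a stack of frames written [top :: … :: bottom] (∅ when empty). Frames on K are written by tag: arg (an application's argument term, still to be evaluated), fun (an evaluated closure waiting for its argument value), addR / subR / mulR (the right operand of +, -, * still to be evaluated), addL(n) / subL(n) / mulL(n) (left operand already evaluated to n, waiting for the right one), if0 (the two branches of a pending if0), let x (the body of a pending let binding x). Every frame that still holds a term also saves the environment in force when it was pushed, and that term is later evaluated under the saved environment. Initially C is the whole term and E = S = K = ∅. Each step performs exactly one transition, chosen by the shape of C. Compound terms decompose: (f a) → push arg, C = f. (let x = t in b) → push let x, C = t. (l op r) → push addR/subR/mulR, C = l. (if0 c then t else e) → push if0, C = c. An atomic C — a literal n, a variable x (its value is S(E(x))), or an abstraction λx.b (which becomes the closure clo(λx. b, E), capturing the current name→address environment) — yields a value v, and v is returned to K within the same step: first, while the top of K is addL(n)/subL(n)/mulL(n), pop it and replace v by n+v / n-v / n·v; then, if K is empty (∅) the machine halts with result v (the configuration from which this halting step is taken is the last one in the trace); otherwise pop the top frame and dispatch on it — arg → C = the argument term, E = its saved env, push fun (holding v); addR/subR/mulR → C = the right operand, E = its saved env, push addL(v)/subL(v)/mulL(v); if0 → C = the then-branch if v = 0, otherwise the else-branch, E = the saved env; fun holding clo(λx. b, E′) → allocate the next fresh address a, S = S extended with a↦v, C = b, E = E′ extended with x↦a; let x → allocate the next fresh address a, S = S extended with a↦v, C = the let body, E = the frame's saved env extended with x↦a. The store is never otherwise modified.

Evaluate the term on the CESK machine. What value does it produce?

Answer: 6

Execution trace:
t=0: [C=((λp. ((λx. (2 * p)) ((λv. p) -3))) (2 + ((λu. ((λx. 1) -3)) -2))) | E=∅ | S=∅ | K=∅]
t=1: [C=(λp. ((λx. (2 * p)) ((λv. p) -3))) | E=∅ | S=∅ | K=[arg]]
t=2: [C=(2 + ((λu. ((λx. 1) -3)) -2)) | E=∅ | S=∅ | K=[fun]]
t=3: [C=2 | E=∅ | S=∅ | K=[addR :: fun]]
t=4: [C=((λu. ((λx. 1) -3)) -2) | E=∅ | S=∅ | K=[addL(2) :: fun]]
t=5: [C=(λu. ((λx. 1) -3)) | E=∅ | S=∅ | K=[arg :: addL(2) :: fun]]
t=6: [C=-2 | E=∅ | S=∅ | K=[fun :: addL(2) :: fun]]
t=7: [C=((λx. 1) -3) | E={u↦0} | S={0↦-2} | K=[addL(2) :: fun]]
t=8: [C=(λx. 1) | E={u↦0} | S={0↦-2} | K=[arg :: addL(2) :: fun]]
t=9: [C=-3 | E={u↦0} | S={0↦-2} | K=[fun :: addL(2) :: fun]]
t=10: [C=1 | E={x↦1, u↦0} | S={0↦-2, 1↦-3} | K=[addL(2) :: fun]]
t=11: [C=((λx. (2 * p)) ((λv. p) -3)) | E={p↦2} | S={0↦-2, 1↦-3, 2↦3} | K=∅]
t=12: [C=(λx. (2 * p)) | E={p↦2} | S={0↦-2, 1↦-3, 2↦3} | K=[arg]]
t=13: [C=((λv. p) -3) | E={p↦2} | S={0↦-2, 1↦-3, 2↦3} | K=[fun]]
t=14: [C=(λv. p) | E={p↦2} | S={0↦-2, 1↦-3, 2↦3} | K=[arg :: fun]]
t=15: [C=-3 | E={p↦2} | S={0↦-2, 1↦-3, 2↦3} | K=[fun :: fun]]
t=16: [C=p | E={v↦3, p↦2} | S={0↦-2, 1↦-3, 2↦3, 3↦-3} | K=[fun]]
t=17: [C=(2 * p) | E={x↦4, p↦2} | S={0↦-2, 1↦-3, 2↦3, 3↦-3, 4↦3} | K=∅]
t=18: [C=2 | E={x↦4, p↦2} | S={0↦-2, 1↦-3, 2↦3, 3↦-3, 4↦3} | K=[mulR]]
t=19: [C=p | E={x↦4, p↦2} | S={0↦-2, 1↦-3, 2↦3, 3↦-3, 4↦3} | K=[mulL(2)]]
→ final value 6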